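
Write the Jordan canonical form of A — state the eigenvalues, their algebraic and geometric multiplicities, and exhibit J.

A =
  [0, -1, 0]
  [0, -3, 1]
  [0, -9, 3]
J_3(0)

The characteristic polynomial is
  det(x·I − A) = x^3

Eigenvalues and multiplicities (the geometric multiplicity of λ is n − rank(A − λI), which equals the number of Jordan blocks for λ):
  λ = 0: algebraic multiplicity = 3, geometric multiplicity = 1

Determining the block sizes for each eigenvalue:
  λ = 0: one block (gm = 1), so the single block has size am = 3 → block sizes [3]

Assembling the blocks gives a Jordan form
J =
  [0, 1, 0]
  [0, 0, 1]
  [0, 0, 0]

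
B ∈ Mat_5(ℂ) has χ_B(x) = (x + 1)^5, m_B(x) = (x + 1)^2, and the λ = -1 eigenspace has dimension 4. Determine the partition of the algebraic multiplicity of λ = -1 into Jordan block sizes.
Block sizes for λ = -1: [2, 1, 1, 1]

Step 1 — from the characteristic polynomial, algebraic multiplicity of λ = -1 is 5. From dim ker(B − (-1)·I) = 4, there are exactly 4 Jordan blocks for λ = -1.
Step 2 — from the minimal polynomial, the factor (x + 1)^2 tells us the largest block for λ = -1 has size 2.
Step 3 — with total size 5, 4 blocks, and largest block 2, the block sizes (in nonincreasing order) are [2, 1, 1, 1].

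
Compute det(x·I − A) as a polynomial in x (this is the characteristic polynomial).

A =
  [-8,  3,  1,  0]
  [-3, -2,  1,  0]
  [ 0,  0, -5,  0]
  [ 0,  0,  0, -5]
x^4 + 20*x^3 + 150*x^2 + 500*x + 625

Expanding det(x·I − A) (e.g. by cofactor expansion or by noting that A is similar to its Jordan form J, which has the same characteristic polynomial as A) gives
  χ_A(x) = x^4 + 20*x^3 + 150*x^2 + 500*x + 625
which factors as (x + 5)^4. The eigenvalues (with algebraic multiplicities) are λ = -5 with multiplicity 4.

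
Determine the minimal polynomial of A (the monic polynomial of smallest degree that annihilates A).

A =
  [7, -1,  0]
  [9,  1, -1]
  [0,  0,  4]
x^3 - 12*x^2 + 48*x - 64

The characteristic polynomial is χ_A(x) = (x - 4)^3, so the eigenvalues are known. The minimal polynomial is
  m_A(x) = Π_λ (x − λ)^{k_λ}
where k_λ is the size of the *largest* Jordan block for λ (equivalently, the smallest k with (A − λI)^k v = 0 for every generalised eigenvector v of λ).

  λ = 4: largest Jordan block has size 3, contributing (x − 4)^3

So m_A(x) = (x - 4)^3 = x^3 - 12*x^2 + 48*x - 64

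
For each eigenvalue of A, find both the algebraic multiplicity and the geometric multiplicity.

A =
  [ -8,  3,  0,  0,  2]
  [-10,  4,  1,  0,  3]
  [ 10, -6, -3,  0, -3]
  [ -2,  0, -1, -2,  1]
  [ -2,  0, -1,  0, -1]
λ = -2: alg = 5, geom = 3

Step 1 — factor the characteristic polynomial to read off the algebraic multiplicities:
  χ_A(x) = (x + 2)^5

Step 2 — compute geometric multiplicities via the rank-nullity identity g(λ) = n − rank(A − λI):
  rank(A − (-2)·I) = 2, so dim ker(A − (-2)·I) = n − 2 = 3

Summary:
  λ = -2: algebraic multiplicity = 5, geometric multiplicity = 3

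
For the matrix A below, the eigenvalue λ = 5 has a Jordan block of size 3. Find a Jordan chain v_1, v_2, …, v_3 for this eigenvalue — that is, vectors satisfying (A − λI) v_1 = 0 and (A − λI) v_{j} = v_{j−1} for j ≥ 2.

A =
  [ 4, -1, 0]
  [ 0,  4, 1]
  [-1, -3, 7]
A Jordan chain for λ = 5 of length 3:
v_1 = (1, -1, -1)ᵀ
v_2 = (-1, 0, -1)ᵀ
v_3 = (1, 0, 0)ᵀ

Let N = A − (5)·I. We want v_3 with N^3 v_3 = 0 but N^2 v_3 ≠ 0; then v_{j-1} := N · v_j for j = 3, …, 2.

Pick v_3 = (1, 0, 0)ᵀ.
Then v_2 = N · v_3 = (-1, 0, -1)ᵀ.
Then v_1 = N · v_2 = (1, -1, -1)ᵀ.

Sanity check: (A − (5)·I) v_1 = (0, 0, 0)ᵀ = 0. ✓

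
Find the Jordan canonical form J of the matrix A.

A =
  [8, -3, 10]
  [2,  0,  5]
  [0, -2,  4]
J_3(4)

The characteristic polynomial is
  det(x·I − A) = x^3 - 12*x^2 + 48*x - 64 = (x - 4)^3

Eigenvalues and multiplicities (the geometric multiplicity of λ is n − rank(A − λI), which equals the number of Jordan blocks for λ):
  λ = 4: algebraic multiplicity = 3, geometric multiplicity = 1

Determining the block sizes for each eigenvalue:
  λ = 4: one block (gm = 1), so the single block has size am = 3 → block sizes [3]

Assembling the blocks gives a Jordan form
J =
  [4, 1, 0]
  [0, 4, 1]
  [0, 0, 4]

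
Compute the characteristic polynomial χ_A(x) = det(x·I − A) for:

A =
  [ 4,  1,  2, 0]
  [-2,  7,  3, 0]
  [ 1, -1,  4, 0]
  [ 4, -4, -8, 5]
x^4 - 20*x^3 + 150*x^2 - 500*x + 625

Expanding det(x·I − A) (e.g. by cofactor expansion or by noting that A is similar to its Jordan form J, which has the same characteristic polynomial as A) gives
  χ_A(x) = x^4 - 20*x^3 + 150*x^2 - 500*x + 625
which factors as (x - 5)^4. The eigenvalues (with algebraic multiplicities) are λ = 5 with multiplicity 4.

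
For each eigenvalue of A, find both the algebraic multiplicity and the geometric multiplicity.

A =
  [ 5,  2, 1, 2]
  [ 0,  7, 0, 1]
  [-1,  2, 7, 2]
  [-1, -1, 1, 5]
λ = 6: alg = 4, geom = 2

Step 1 — factor the characteristic polynomial to read off the algebraic multiplicities:
  χ_A(x) = (x - 6)^4

Step 2 — compute geometric multiplicities via the rank-nullity identity g(λ) = n − rank(A − λI):
  rank(A − (6)·I) = 2, so dim ker(A − (6)·I) = n − 2 = 2

Summary:
  λ = 6: algebraic multiplicity = 4, geometric multiplicity = 2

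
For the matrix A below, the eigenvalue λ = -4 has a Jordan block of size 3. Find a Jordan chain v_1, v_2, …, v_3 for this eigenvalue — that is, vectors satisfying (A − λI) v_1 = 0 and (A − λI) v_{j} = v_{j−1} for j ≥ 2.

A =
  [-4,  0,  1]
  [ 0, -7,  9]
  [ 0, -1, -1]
A Jordan chain for λ = -4 of length 3:
v_1 = (-1, 0, 0)ᵀ
v_2 = (0, -3, -1)ᵀ
v_3 = (0, 1, 0)ᵀ

Let N = A − (-4)·I. We want v_3 with N^3 v_3 = 0 but N^2 v_3 ≠ 0; then v_{j-1} := N · v_j for j = 3, …, 2.

Pick v_3 = (0, 1, 0)ᵀ.
Then v_2 = N · v_3 = (0, -3, -1)ᵀ.
Then v_1 = N · v_2 = (-1, 0, 0)ᵀ.

Sanity check: (A − (-4)·I) v_1 = (0, 0, 0)ᵀ = 0. ✓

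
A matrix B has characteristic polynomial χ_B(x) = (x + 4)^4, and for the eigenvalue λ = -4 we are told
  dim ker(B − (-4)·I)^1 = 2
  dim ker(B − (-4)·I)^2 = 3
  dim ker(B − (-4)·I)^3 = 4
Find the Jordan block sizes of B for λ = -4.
Block sizes for λ = -4: [3, 1]

From the dimensions of kernels of powers, the number of Jordan blocks of size at least j is d_j − d_{j−1} where d_j = dim ker(N^j) (with d_0 = 0). Computing the differences gives [2, 1, 1].
The number of blocks of size exactly k is (#blocks of size ≥ k) − (#blocks of size ≥ k + 1), so the partition is: 1 block(s) of size 1, 1 block(s) of size 3.
In nonincreasing order the block sizes are [3, 1].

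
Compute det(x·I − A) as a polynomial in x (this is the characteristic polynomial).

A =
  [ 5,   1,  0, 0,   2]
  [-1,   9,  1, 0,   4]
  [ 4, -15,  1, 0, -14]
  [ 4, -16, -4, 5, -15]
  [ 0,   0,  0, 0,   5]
x^5 - 25*x^4 + 250*x^3 - 1250*x^2 + 3125*x - 3125

Expanding det(x·I − A) (e.g. by cofactor expansion or by noting that A is similar to its Jordan form J, which has the same characteristic polynomial as A) gives
  χ_A(x) = x^5 - 25*x^4 + 250*x^3 - 1250*x^2 + 3125*x - 3125
which factors as (x - 5)^5. The eigenvalues (with algebraic multiplicities) are λ = 5 with multiplicity 5.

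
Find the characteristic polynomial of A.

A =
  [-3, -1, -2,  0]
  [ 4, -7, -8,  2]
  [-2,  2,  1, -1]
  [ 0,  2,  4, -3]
x^4 + 12*x^3 + 54*x^2 + 108*x + 81

Expanding det(x·I − A) (e.g. by cofactor expansion or by noting that A is similar to its Jordan form J, which has the same characteristic polynomial as A) gives
  χ_A(x) = x^4 + 12*x^3 + 54*x^2 + 108*x + 81
which factors as (x + 3)^4. The eigenvalues (with algebraic multiplicities) are λ = -3 with multiplicity 4.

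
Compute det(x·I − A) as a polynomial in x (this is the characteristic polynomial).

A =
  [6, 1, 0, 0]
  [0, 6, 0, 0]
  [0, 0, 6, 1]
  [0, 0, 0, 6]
x^4 - 24*x^3 + 216*x^2 - 864*x + 1296

Expanding det(x·I − A) (e.g. by cofactor expansion or by noting that A is similar to its Jordan form J, which has the same characteristic polynomial as A) gives
  χ_A(x) = x^4 - 24*x^3 + 216*x^2 - 864*x + 1296
which factors as (x - 6)^4. The eigenvalues (with algebraic multiplicities) are λ = 6 with multiplicity 4.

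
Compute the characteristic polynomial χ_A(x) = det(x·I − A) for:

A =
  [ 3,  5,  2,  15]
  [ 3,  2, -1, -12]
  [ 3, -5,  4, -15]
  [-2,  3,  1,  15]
x^4 - 24*x^3 + 216*x^2 - 864*x + 1296

Expanding det(x·I − A) (e.g. by cofactor expansion or by noting that A is similar to its Jordan form J, which has the same characteristic polynomial as A) gives
  χ_A(x) = x^4 - 24*x^3 + 216*x^2 - 864*x + 1296
which factors as (x - 6)^4. The eigenvalues (with algebraic multiplicities) are λ = 6 with multiplicity 4.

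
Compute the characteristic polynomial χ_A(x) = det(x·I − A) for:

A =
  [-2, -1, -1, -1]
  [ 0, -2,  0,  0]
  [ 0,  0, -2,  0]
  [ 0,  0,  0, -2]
x^4 + 8*x^3 + 24*x^2 + 32*x + 16

Expanding det(x·I − A) (e.g. by cofactor expansion or by noting that A is similar to its Jordan form J, which has the same characteristic polynomial as A) gives
  χ_A(x) = x^4 + 8*x^3 + 24*x^2 + 32*x + 16
which factors as (x + 2)^4. The eigenvalues (with algebraic multiplicities) are λ = -2 with multiplicity 4.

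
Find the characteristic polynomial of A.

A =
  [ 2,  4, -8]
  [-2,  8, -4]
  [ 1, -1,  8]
x^3 - 18*x^2 + 108*x - 216

Expanding det(x·I − A) (e.g. by cofactor expansion or by noting that A is similar to its Jordan form J, which has the same characteristic polynomial as A) gives
  χ_A(x) = x^3 - 18*x^2 + 108*x - 216
which factors as (x - 6)^3. The eigenvalues (with algebraic multiplicities) are λ = 6 with multiplicity 3.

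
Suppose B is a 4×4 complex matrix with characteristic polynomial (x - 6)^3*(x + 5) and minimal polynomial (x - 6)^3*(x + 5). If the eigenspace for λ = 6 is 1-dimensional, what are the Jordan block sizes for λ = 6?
Block sizes for λ = 6: [3]

Step 1 — from the characteristic polynomial, algebraic multiplicity of λ = 6 is 3. From dim ker(B − (6)·I) = 1, there are exactly 1 Jordan blocks for λ = 6.
Step 2 — from the minimal polynomial, the factor (x − 6)^3 tells us the largest block for λ = 6 has size 3.
Step 3 — with total size 3, 1 blocks, and largest block 3, the block sizes (in nonincreasing order) are [3].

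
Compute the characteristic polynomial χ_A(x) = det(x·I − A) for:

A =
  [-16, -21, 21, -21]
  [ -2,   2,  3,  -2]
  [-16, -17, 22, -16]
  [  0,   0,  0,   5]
x^4 - 13*x^3 + 45*x^2 + 25*x - 250

Expanding det(x·I − A) (e.g. by cofactor expansion or by noting that A is similar to its Jordan form J, which has the same characteristic polynomial as A) gives
  χ_A(x) = x^4 - 13*x^3 + 45*x^2 + 25*x - 250
which factors as (x - 5)^3*(x + 2). The eigenvalues (with algebraic multiplicities) are λ = -2 with multiplicity 1, λ = 5 with multiplicity 3.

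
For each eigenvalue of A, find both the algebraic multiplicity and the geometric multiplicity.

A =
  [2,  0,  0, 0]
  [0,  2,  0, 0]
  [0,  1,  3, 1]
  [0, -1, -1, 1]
λ = 2: alg = 4, geom = 3

Step 1 — factor the characteristic polynomial to read off the algebraic multiplicities:
  χ_A(x) = (x - 2)^4

Step 2 — compute geometric multiplicities via the rank-nullity identity g(λ) = n − rank(A − λI):
  rank(A − (2)·I) = 1, so dim ker(A − (2)·I) = n − 1 = 3

Summary:
  λ = 2: algebraic multiplicity = 4, geometric multiplicity = 3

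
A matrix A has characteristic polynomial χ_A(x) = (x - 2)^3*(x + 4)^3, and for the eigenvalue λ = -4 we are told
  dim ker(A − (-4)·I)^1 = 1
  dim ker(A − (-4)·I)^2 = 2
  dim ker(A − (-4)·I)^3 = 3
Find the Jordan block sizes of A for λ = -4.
Block sizes for λ = -4: [3]

From the dimensions of kernels of powers, the number of Jordan blocks of size at least j is d_j − d_{j−1} where d_j = dim ker(N^j) (with d_0 = 0). Computing the differences gives [1, 1, 1].
The number of blocks of size exactly k is (#blocks of size ≥ k) − (#blocks of size ≥ k + 1), so the partition is: 1 block(s) of size 3.
In nonincreasing order the block sizes are [3].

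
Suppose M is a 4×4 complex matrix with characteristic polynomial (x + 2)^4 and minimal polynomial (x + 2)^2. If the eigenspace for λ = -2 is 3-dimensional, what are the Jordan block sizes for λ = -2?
Block sizes for λ = -2: [2, 1, 1]

Step 1 — from the characteristic polynomial, algebraic multiplicity of λ = -2 is 4. From dim ker(M − (-2)·I) = 3, there are exactly 3 Jordan blocks for λ = -2.
Step 2 — from the minimal polynomial, the factor (x + 2)^2 tells us the largest block for λ = -2 has size 2.
Step 3 — with total size 4, 3 blocks, and largest block 2, the block sizes (in nonincreasing order) are [2, 1, 1].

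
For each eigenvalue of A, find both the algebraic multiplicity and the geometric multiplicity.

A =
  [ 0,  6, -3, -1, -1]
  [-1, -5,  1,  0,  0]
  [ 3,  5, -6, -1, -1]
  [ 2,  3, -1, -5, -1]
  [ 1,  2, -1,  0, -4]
λ = -4: alg = 5, geom = 2

Step 1 — factor the characteristic polynomial to read off the algebraic multiplicities:
  χ_A(x) = (x + 4)^5

Step 2 — compute geometric multiplicities via the rank-nullity identity g(λ) = n − rank(A − λI):
  rank(A − (-4)·I) = 3, so dim ker(A − (-4)·I) = n − 3 = 2

Summary:
  λ = -4: algebraic multiplicity = 5, geometric multiplicity = 2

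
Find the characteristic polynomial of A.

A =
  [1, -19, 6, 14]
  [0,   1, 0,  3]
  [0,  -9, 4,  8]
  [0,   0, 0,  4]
x^4 - 10*x^3 + 33*x^2 - 40*x + 16

Expanding det(x·I − A) (e.g. by cofactor expansion or by noting that A is similar to its Jordan form J, which has the same characteristic polynomial as A) gives
  χ_A(x) = x^4 - 10*x^3 + 33*x^2 - 40*x + 16
which factors as (x - 4)^2*(x - 1)^2. The eigenvalues (with algebraic multiplicities) are λ = 1 with multiplicity 2, λ = 4 with multiplicity 2.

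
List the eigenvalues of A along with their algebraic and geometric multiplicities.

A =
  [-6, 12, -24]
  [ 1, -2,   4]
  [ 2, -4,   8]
λ = 0: alg = 3, geom = 2

Step 1 — factor the characteristic polynomial to read off the algebraic multiplicities:
  χ_A(x) = x^3

Step 2 — compute geometric multiplicities via the rank-nullity identity g(λ) = n − rank(A − λI):
  rank(A − (0)·I) = 1, so dim ker(A − (0)·I) = n − 1 = 2

Summary:
  λ = 0: algebraic multiplicity = 3, geometric multiplicity = 2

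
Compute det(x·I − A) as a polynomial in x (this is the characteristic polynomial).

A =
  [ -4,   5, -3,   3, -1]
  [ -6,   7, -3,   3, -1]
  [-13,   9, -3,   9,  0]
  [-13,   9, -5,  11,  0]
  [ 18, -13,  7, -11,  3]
x^5 - 14*x^4 + 76*x^3 - 200*x^2 + 256*x - 128

Expanding det(x·I − A) (e.g. by cofactor expansion or by noting that A is similar to its Jordan form J, which has the same characteristic polynomial as A) gives
  χ_A(x) = x^5 - 14*x^4 + 76*x^3 - 200*x^2 + 256*x - 128
which factors as (x - 4)^2*(x - 2)^3. The eigenvalues (with algebraic multiplicities) are λ = 2 with multiplicity 3, λ = 4 with multiplicity 2.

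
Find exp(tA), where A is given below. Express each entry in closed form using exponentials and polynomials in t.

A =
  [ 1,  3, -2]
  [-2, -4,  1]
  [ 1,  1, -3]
e^{tA} =
  [t^2*exp(-2*t)/2 + 3*t*exp(-2*t) + exp(-2*t), t^2*exp(-2*t)/2 + 3*t*exp(-2*t), -t^2*exp(-2*t)/2 - 2*t*exp(-2*t)]
  [-t^2*exp(-2*t)/2 - 2*t*exp(-2*t), -t^2*exp(-2*t)/2 - 2*t*exp(-2*t) + exp(-2*t), t^2*exp(-2*t)/2 + t*exp(-2*t)]
  [t*exp(-2*t), t*exp(-2*t), -t*exp(-2*t) + exp(-2*t)]

Strategy: write A = P · J · P⁻¹ where J is a Jordan canonical form, so e^{tA} = P · e^{tJ} · P⁻¹, and e^{tJ} can be computed block-by-block.

A has Jordan form
J =
  [-2,  1,  0]
  [ 0, -2,  1]
  [ 0,  0, -2]
(up to reordering of blocks).

Per-block formulas:
  For a 3×3 Jordan block J_3(-2): exp(t · J_3(-2)) = e^(-2t)·(I + t·N + (t^2/2)·N^2), where N is the 3×3 nilpotent shift.

After assembling e^{tJ} and conjugating by P, we get:

e^{tA} =
  [t^2*exp(-2*t)/2 + 3*t*exp(-2*t) + exp(-2*t), t^2*exp(-2*t)/2 + 3*t*exp(-2*t), -t^2*exp(-2*t)/2 - 2*t*exp(-2*t)]
  [-t^2*exp(-2*t)/2 - 2*t*exp(-2*t), -t^2*exp(-2*t)/2 - 2*t*exp(-2*t) + exp(-2*t), t^2*exp(-2*t)/2 + t*exp(-2*t)]
  [t*exp(-2*t), t*exp(-2*t), -t*exp(-2*t) + exp(-2*t)]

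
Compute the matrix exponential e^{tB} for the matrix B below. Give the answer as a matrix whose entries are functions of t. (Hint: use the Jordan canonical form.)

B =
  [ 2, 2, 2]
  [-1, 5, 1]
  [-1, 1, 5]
e^{tB} =
  [-2*t*exp(4*t) + exp(4*t), 2*t*exp(4*t), 2*t*exp(4*t)]
  [-t*exp(4*t), t*exp(4*t) + exp(4*t), t*exp(4*t)]
  [-t*exp(4*t), t*exp(4*t), t*exp(4*t) + exp(4*t)]

Strategy: write B = P · J · P⁻¹ where J is a Jordan canonical form, so e^{tB} = P · e^{tJ} · P⁻¹, and e^{tJ} can be computed block-by-block.

B has Jordan form
J =
  [4, 1, 0]
  [0, 4, 0]
  [0, 0, 4]
(up to reordering of blocks).

Per-block formulas:
  For a 2×2 Jordan block J_2(4): exp(t · J_2(4)) = e^(4t)·(I + t·N), where N is the 2×2 nilpotent shift.
  For a 1×1 block at λ = 4: exp(t · [4]) = [e^(4t)].

After assembling e^{tJ} and conjugating by P, we get:

e^{tB} =
  [-2*t*exp(4*t) + exp(4*t), 2*t*exp(4*t), 2*t*exp(4*t)]
  [-t*exp(4*t), t*exp(4*t) + exp(4*t), t*exp(4*t)]
  [-t*exp(4*t), t*exp(4*t), t*exp(4*t) + exp(4*t)]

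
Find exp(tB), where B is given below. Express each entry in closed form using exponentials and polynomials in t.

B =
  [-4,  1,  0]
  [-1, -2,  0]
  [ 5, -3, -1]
e^{tB} =
  [-t*exp(-3*t) + exp(-3*t), t*exp(-3*t), 0]
  [-t*exp(-3*t), t*exp(-3*t) + exp(-3*t), 0]
  [t*exp(-3*t) + 2*exp(-t) - 2*exp(-3*t), -t*exp(-3*t) - exp(-t) + exp(-3*t), exp(-t)]

Strategy: write B = P · J · P⁻¹ where J is a Jordan canonical form, so e^{tB} = P · e^{tJ} · P⁻¹, and e^{tJ} can be computed block-by-block.

B has Jordan form
J =
  [-3,  1,  0]
  [ 0, -3,  0]
  [ 0,  0, -1]
(up to reordering of blocks).

Per-block formulas:
  For a 1×1 block at λ = -1: exp(t · [-1]) = [e^(-1t)].
  For a 2×2 Jordan block J_2(-3): exp(t · J_2(-3)) = e^(-3t)·(I + t·N), where N is the 2×2 nilpotent shift.

After assembling e^{tJ} and conjugating by P, we get:

e^{tB} =
  [-t*exp(-3*t) + exp(-3*t), t*exp(-3*t), 0]
  [-t*exp(-3*t), t*exp(-3*t) + exp(-3*t), 0]
  [t*exp(-3*t) + 2*exp(-t) - 2*exp(-3*t), -t*exp(-3*t) - exp(-t) + exp(-3*t), exp(-t)]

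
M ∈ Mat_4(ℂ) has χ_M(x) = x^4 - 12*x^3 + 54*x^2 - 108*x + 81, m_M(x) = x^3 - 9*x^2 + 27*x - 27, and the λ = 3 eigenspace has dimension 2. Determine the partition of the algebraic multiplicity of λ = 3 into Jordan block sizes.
Block sizes for λ = 3: [3, 1]

Step 1 — from the characteristic polynomial, algebraic multiplicity of λ = 3 is 4. From dim ker(M − (3)·I) = 2, there are exactly 2 Jordan blocks for λ = 3.
Step 2 — from the minimal polynomial, the factor (x − 3)^3 tells us the largest block for λ = 3 has size 3.
Step 3 — with total size 4, 2 blocks, and largest block 3, the block sizes (in nonincreasing order) are [3, 1].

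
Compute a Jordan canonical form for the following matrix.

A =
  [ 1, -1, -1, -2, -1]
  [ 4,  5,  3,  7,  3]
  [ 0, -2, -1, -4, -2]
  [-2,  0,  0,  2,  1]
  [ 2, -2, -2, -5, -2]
J_3(1) ⊕ J_2(1)

The characteristic polynomial is
  det(x·I − A) = x^5 - 5*x^4 + 10*x^3 - 10*x^2 + 5*x - 1 = (x - 1)^5

Eigenvalues and multiplicities (the geometric multiplicity of λ is n − rank(A − λI), which equals the number of Jordan blocks for λ):
  λ = 1: algebraic multiplicity = 5, geometric multiplicity = 2

Determining the block sizes for each eigenvalue:
  λ = 1: with am = 5 and gm = 2, the partition is not yet determined (e.g. several partitions of 5 into 2 parts exist). Let N = A − (1)·I. Computing rank(N^1) = 3, rank(N^2) = 1, rank(N^3) = 0; the number of blocks of size ≥ j is rank(N^{j−1}) − rank(N^j), giving [2, 2, 1]. So we have 1 block(s) of size 3, 1 block(s) of size 2 → block sizes [3, 2]

Assembling the blocks gives a Jordan form
J =
  [1, 1, 0, 0, 0]
  [0, 1, 1, 0, 0]
  [0, 0, 1, 0, 0]
  [0, 0, 0, 1, 1]
  [0, 0, 0, 0, 1]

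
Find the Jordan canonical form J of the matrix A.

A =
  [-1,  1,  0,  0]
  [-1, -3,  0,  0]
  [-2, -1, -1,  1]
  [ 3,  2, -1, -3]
J_2(-2) ⊕ J_2(-2)

The characteristic polynomial is
  det(x·I − A) = x^4 + 8*x^3 + 24*x^2 + 32*x + 16 = (x + 2)^4

Eigenvalues and multiplicities (the geometric multiplicity of λ is n − rank(A − λI), which equals the number of Jordan blocks for λ):
  λ = -2: algebraic multiplicity = 4, geometric multiplicity = 2

Determining the block sizes for each eigenvalue:
  λ = -2: with am = 4 and gm = 2, the partition is not yet determined (e.g. several partitions of 4 into 2 parts exist). Let N = A − (-2)·I. Computing rank(N^1) = 2, rank(N^2) = 0; the number of blocks of size ≥ j is rank(N^{j−1}) − rank(N^j), giving [2, 2]. So we have 2 block(s) of size 2 → block sizes [2, 2]

Assembling the blocks gives a Jordan form
J =
  [-2,  1,  0,  0]
  [ 0, -2,  0,  0]
  [ 0,  0, -2,  1]
  [ 0,  0,  0, -2]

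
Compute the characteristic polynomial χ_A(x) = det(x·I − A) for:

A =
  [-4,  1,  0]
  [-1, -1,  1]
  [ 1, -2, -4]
x^3 + 9*x^2 + 27*x + 27

Expanding det(x·I − A) (e.g. by cofactor expansion or by noting that A is similar to its Jordan form J, which has the same characteristic polynomial as A) gives
  χ_A(x) = x^3 + 9*x^2 + 27*x + 27
which factors as (x + 3)^3. The eigenvalues (with algebraic multiplicities) are λ = -3 with multiplicity 3.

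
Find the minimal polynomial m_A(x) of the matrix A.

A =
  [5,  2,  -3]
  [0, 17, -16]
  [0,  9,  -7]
x^3 - 15*x^2 + 75*x - 125

The characteristic polynomial is χ_A(x) = (x - 5)^3, so the eigenvalues are known. The minimal polynomial is
  m_A(x) = Π_λ (x − λ)^{k_λ}
where k_λ is the size of the *largest* Jordan block for λ (equivalently, the smallest k with (A − λI)^k v = 0 for every generalised eigenvector v of λ).

  λ = 5: largest Jordan block has size 3, contributing (x − 5)^3

So m_A(x) = (x - 5)^3 = x^3 - 15*x^2 + 75*x - 125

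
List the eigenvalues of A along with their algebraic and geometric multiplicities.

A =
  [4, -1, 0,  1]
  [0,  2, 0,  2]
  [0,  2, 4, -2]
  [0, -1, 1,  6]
λ = 4: alg = 4, geom = 2

Step 1 — factor the characteristic polynomial to read off the algebraic multiplicities:
  χ_A(x) = (x - 4)^4

Step 2 — compute geometric multiplicities via the rank-nullity identity g(λ) = n − rank(A − λI):
  rank(A − (4)·I) = 2, so dim ker(A − (4)·I) = n − 2 = 2

Summary:
  λ = 4: algebraic multiplicity = 4, geometric multiplicity = 2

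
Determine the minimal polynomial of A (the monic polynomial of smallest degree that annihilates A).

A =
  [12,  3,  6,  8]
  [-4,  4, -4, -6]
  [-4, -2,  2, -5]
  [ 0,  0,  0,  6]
x^2 - 12*x + 36

The characteristic polynomial is χ_A(x) = (x - 6)^4, so the eigenvalues are known. The minimal polynomial is
  m_A(x) = Π_λ (x − λ)^{k_λ}
where k_λ is the size of the *largest* Jordan block for λ (equivalently, the smallest k with (A − λI)^k v = 0 for every generalised eigenvector v of λ).

  λ = 6: largest Jordan block has size 2, contributing (x − 6)^2

So m_A(x) = (x - 6)^2 = x^2 - 12*x + 36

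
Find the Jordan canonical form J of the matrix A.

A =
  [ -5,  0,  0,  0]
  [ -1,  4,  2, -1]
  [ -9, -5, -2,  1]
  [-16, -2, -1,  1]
J_1(-5) ⊕ J_3(1)

The characteristic polynomial is
  det(x·I − A) = x^4 + 2*x^3 - 12*x^2 + 14*x - 5 = (x - 1)^3*(x + 5)

Eigenvalues and multiplicities (the geometric multiplicity of λ is n − rank(A − λI), which equals the number of Jordan blocks for λ):
  λ = -5: algebraic multiplicity = 1, geometric multiplicity = 1
  λ = 1: algebraic multiplicity = 3, geometric multiplicity = 1

Determining the block sizes for each eigenvalue:
  λ = -5: one block (gm = 1), so the single block has size am = 1 → block sizes [1]
  λ = 1: one block (gm = 1), so the single block has size am = 3 → block sizes [3]

Assembling the blocks gives a Jordan form
J =
  [-5, 0, 0, 0]
  [ 0, 1, 1, 0]
  [ 0, 0, 1, 1]
  [ 0, 0, 0, 1]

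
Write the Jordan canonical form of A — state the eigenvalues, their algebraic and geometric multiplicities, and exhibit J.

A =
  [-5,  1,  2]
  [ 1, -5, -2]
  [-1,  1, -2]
J_2(-4) ⊕ J_1(-4)

The characteristic polynomial is
  det(x·I − A) = x^3 + 12*x^2 + 48*x + 64 = (x + 4)^3

Eigenvalues and multiplicities (the geometric multiplicity of λ is n − rank(A − λI), which equals the number of Jordan blocks for λ):
  λ = -4: algebraic multiplicity = 3, geometric multiplicity = 2

Determining the block sizes for each eigenvalue:
  λ = -4: 2 blocks summing to 3 forces exactly one block of size 2 and the rest size 1 → block sizes [2, 1]

Assembling the blocks gives a Jordan form
J =
  [-4,  1,  0]
  [ 0, -4,  0]
  [ 0,  0, -4]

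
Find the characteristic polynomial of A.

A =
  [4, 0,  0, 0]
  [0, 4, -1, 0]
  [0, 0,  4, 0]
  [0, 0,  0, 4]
x^4 - 16*x^3 + 96*x^2 - 256*x + 256

Expanding det(x·I − A) (e.g. by cofactor expansion or by noting that A is similar to its Jordan form J, which has the same characteristic polynomial as A) gives
  χ_A(x) = x^4 - 16*x^3 + 96*x^2 - 256*x + 256
which factors as (x - 4)^4. The eigenvalues (with algebraic multiplicities) are λ = 4 with multiplicity 4.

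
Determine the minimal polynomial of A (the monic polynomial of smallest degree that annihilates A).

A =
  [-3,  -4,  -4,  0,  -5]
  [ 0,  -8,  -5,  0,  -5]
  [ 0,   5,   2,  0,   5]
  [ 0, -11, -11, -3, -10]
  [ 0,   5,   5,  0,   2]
x^3 + 4*x^2 - 3*x - 18

The characteristic polynomial is χ_A(x) = (x - 2)*(x + 3)^4, so the eigenvalues are known. The minimal polynomial is
  m_A(x) = Π_λ (x − λ)^{k_λ}
where k_λ is the size of the *largest* Jordan block for λ (equivalently, the smallest k with (A − λI)^k v = 0 for every generalised eigenvector v of λ).

  λ = -3: largest Jordan block has size 2, contributing (x + 3)^2
  λ = 2: largest Jordan block has size 1, contributing (x − 2)

So m_A(x) = (x - 2)*(x + 3)^2 = x^3 + 4*x^2 - 3*x - 18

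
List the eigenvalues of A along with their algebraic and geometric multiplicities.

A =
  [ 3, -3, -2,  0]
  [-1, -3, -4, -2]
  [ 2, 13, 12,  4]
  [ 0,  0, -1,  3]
λ = 3: alg = 1, geom = 1; λ = 4: alg = 3, geom = 1

Step 1 — factor the characteristic polynomial to read off the algebraic multiplicities:
  χ_A(x) = (x - 4)^3*(x - 3)

Step 2 — compute geometric multiplicities via the rank-nullity identity g(λ) = n − rank(A − λI):
  rank(A − (3)·I) = 3, so dim ker(A − (3)·I) = n − 3 = 1
  rank(A − (4)·I) = 3, so dim ker(A − (4)·I) = n − 3 = 1

Summary:
  λ = 3: algebraic multiplicity = 1, geometric multiplicity = 1
  λ = 4: algebraic multiplicity = 3, geometric multiplicity = 1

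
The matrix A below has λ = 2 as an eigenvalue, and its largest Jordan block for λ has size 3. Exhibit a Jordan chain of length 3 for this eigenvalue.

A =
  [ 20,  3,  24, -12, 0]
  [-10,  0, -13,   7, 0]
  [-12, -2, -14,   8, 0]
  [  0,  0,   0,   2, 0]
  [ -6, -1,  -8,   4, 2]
A Jordan chain for λ = 2 of length 3:
v_1 = (6, -4, -4, 0, -2)ᵀ
v_2 = (18, -10, -12, 0, -6)ᵀ
v_3 = (1, 0, 0, 0, 0)ᵀ

Let N = A − (2)·I. We want v_3 with N^3 v_3 = 0 but N^2 v_3 ≠ 0; then v_{j-1} := N · v_j for j = 3, …, 2.

Pick v_3 = (1, 0, 0, 0, 0)ᵀ.
Then v_2 = N · v_3 = (18, -10, -12, 0, -6)ᵀ.
Then v_1 = N · v_2 = (6, -4, -4, 0, -2)ᵀ.

Sanity check: (A − (2)·I) v_1 = (0, 0, 0, 0, 0)ᵀ = 0. ✓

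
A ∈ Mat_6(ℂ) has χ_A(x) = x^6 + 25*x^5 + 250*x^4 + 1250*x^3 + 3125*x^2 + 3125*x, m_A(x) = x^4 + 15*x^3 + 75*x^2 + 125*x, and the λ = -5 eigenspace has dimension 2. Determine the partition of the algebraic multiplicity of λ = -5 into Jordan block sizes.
Block sizes for λ = -5: [3, 2]

Step 1 — from the characteristic polynomial, algebraic multiplicity of λ = -5 is 5. From dim ker(A − (-5)·I) = 2, there are exactly 2 Jordan blocks for λ = -5.
Step 2 — from the minimal polynomial, the factor (x + 5)^3 tells us the largest block for λ = -5 has size 3.
Step 3 — with total size 5, 2 blocks, and largest block 3, the block sizes (in nonincreasing order) are [3, 2].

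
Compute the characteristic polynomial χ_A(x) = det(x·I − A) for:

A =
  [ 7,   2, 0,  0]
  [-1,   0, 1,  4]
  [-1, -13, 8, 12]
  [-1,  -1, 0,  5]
x^4 - 20*x^3 + 150*x^2 - 500*x + 625

Expanding det(x·I − A) (e.g. by cofactor expansion or by noting that A is similar to its Jordan form J, which has the same characteristic polynomial as A) gives
  χ_A(x) = x^4 - 20*x^3 + 150*x^2 - 500*x + 625
which factors as (x - 5)^4. The eigenvalues (with algebraic multiplicities) are λ = 5 with multiplicity 4.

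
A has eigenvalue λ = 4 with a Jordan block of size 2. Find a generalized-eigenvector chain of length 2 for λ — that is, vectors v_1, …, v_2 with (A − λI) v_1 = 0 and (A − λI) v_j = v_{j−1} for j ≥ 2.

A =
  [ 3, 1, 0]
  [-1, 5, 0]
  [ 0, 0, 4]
A Jordan chain for λ = 4 of length 2:
v_1 = (-1, -1, 0)ᵀ
v_2 = (1, 0, 0)ᵀ

Let N = A − (4)·I. We want v_2 with N^2 v_2 = 0 but N^1 v_2 ≠ 0; then v_{j-1} := N · v_j for j = 2, …, 2.

Pick v_2 = (1, 0, 0)ᵀ.
Then v_1 = N · v_2 = (-1, -1, 0)ᵀ.

Sanity check: (A − (4)·I) v_1 = (0, 0, 0)ᵀ = 0. ✓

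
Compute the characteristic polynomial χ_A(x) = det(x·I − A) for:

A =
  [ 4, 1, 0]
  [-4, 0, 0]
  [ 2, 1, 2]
x^3 - 6*x^2 + 12*x - 8

Expanding det(x·I − A) (e.g. by cofactor expansion or by noting that A is similar to its Jordan form J, which has the same characteristic polynomial as A) gives
  χ_A(x) = x^3 - 6*x^2 + 12*x - 8
which factors as (x - 2)^3. The eigenvalues (with algebraic multiplicities) are λ = 2 with multiplicity 3.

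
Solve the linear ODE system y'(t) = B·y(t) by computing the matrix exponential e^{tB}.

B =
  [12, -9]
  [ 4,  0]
e^{tB} =
  [6*t*exp(6*t) + exp(6*t), -9*t*exp(6*t)]
  [4*t*exp(6*t), -6*t*exp(6*t) + exp(6*t)]

Strategy: write B = P · J · P⁻¹ where J is a Jordan canonical form, so e^{tB} = P · e^{tJ} · P⁻¹, and e^{tJ} can be computed block-by-block.

B has Jordan form
J =
  [6, 1]
  [0, 6]
(up to reordering of blocks).

Per-block formulas:
  For a 2×2 Jordan block J_2(6): exp(t · J_2(6)) = e^(6t)·(I + t·N), where N is the 2×2 nilpotent shift.

After assembling e^{tJ} and conjugating by P, we get:

e^{tB} =
  [6*t*exp(6*t) + exp(6*t), -9*t*exp(6*t)]
  [4*t*exp(6*t), -6*t*exp(6*t) + exp(6*t)]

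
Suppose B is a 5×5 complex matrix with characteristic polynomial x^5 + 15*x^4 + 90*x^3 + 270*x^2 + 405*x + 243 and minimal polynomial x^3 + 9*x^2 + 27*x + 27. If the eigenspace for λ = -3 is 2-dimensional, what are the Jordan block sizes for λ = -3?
Block sizes for λ = -3: [3, 2]

Step 1 — from the characteristic polynomial, algebraic multiplicity of λ = -3 is 5. From dim ker(B − (-3)·I) = 2, there are exactly 2 Jordan blocks for λ = -3.
Step 2 — from the minimal polynomial, the factor (x + 3)^3 tells us the largest block for λ = -3 has size 3.
Step 3 — with total size 5, 2 blocks, and largest block 3, the block sizes (in nonincreasing order) are [3, 2].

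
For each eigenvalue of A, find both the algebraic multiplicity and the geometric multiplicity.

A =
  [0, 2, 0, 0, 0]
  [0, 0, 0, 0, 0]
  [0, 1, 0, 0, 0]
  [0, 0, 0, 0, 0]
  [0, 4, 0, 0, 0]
λ = 0: alg = 5, geom = 4

Step 1 — factor the characteristic polynomial to read off the algebraic multiplicities:
  χ_A(x) = x^5

Step 2 — compute geometric multiplicities via the rank-nullity identity g(λ) = n − rank(A − λI):
  rank(A − (0)·I) = 1, so dim ker(A − (0)·I) = n − 1 = 4

Summary:
  λ = 0: algebraic multiplicity = 5, geometric multiplicity = 4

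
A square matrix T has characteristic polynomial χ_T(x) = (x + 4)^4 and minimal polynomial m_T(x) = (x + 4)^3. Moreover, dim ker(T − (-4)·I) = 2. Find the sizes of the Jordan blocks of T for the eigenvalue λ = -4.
Block sizes for λ = -4: [3, 1]

Step 1 — from the characteristic polynomial, algebraic multiplicity of λ = -4 is 4. From dim ker(T − (-4)·I) = 2, there are exactly 2 Jordan blocks for λ = -4.
Step 2 — from the minimal polynomial, the factor (x + 4)^3 tells us the largest block for λ = -4 has size 3.
Step 3 — with total size 4, 2 blocks, and largest block 3, the block sizes (in nonincreasing order) are [3, 1].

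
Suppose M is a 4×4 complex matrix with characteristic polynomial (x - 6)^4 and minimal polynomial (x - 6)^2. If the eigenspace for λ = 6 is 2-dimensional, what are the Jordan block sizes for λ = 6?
Block sizes for λ = 6: [2, 2]

Step 1 — from the characteristic polynomial, algebraic multiplicity of λ = 6 is 4. From dim ker(M − (6)·I) = 2, there are exactly 2 Jordan blocks for λ = 6.
Step 2 — from the minimal polynomial, the factor (x − 6)^2 tells us the largest block for λ = 6 has size 2.
Step 3 — with total size 4, 2 blocks, and largest block 2, the block sizes (in nonincreasing order) are [2, 2].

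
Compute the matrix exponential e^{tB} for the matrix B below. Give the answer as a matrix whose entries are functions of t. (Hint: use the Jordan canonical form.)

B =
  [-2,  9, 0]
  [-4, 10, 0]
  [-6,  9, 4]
e^{tB} =
  [-6*t*exp(4*t) + exp(4*t), 9*t*exp(4*t), 0]
  [-4*t*exp(4*t), 6*t*exp(4*t) + exp(4*t), 0]
  [-6*t*exp(4*t), 9*t*exp(4*t), exp(4*t)]

Strategy: write B = P · J · P⁻¹ where J is a Jordan canonical form, so e^{tB} = P · e^{tJ} · P⁻¹, and e^{tJ} can be computed block-by-block.

B has Jordan form
J =
  [4, 1, 0]
  [0, 4, 0]
  [0, 0, 4]
(up to reordering of blocks).

Per-block formulas:
  For a 1×1 block at λ = 4: exp(t · [4]) = [e^(4t)].
  For a 2×2 Jordan block J_2(4): exp(t · J_2(4)) = e^(4t)·(I + t·N), where N is the 2×2 nilpotent shift.

After assembling e^{tJ} and conjugating by P, we get:

e^{tB} =
  [-6*t*exp(4*t) + exp(4*t), 9*t*exp(4*t), 0]
  [-4*t*exp(4*t), 6*t*exp(4*t) + exp(4*t), 0]
  [-6*t*exp(4*t), 9*t*exp(4*t), exp(4*t)]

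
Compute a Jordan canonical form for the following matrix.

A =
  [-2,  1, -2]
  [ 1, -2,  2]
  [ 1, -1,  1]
J_2(-1) ⊕ J_1(-1)

The characteristic polynomial is
  det(x·I − A) = x^3 + 3*x^2 + 3*x + 1 = (x + 1)^3

Eigenvalues and multiplicities (the geometric multiplicity of λ is n − rank(A − λI), which equals the number of Jordan blocks for λ):
  λ = -1: algebraic multiplicity = 3, geometric multiplicity = 2

Determining the block sizes for each eigenvalue:
  λ = -1: 2 blocks summing to 3 forces exactly one block of size 2 and the rest size 1 → block sizes [2, 1]

Assembling the blocks gives a Jordan form
J =
  [-1,  1,  0]
  [ 0, -1,  0]
  [ 0,  0, -1]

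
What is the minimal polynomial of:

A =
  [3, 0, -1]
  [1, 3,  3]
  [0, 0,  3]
x^3 - 9*x^2 + 27*x - 27

The characteristic polynomial is χ_A(x) = (x - 3)^3, so the eigenvalues are known. The minimal polynomial is
  m_A(x) = Π_λ (x − λ)^{k_λ}
where k_λ is the size of the *largest* Jordan block for λ (equivalently, the smallest k with (A − λI)^k v = 0 for every generalised eigenvector v of λ).

  λ = 3: largest Jordan block has size 3, contributing (x − 3)^3

So m_A(x) = (x - 3)^3 = x^3 - 9*x^2 + 27*x - 27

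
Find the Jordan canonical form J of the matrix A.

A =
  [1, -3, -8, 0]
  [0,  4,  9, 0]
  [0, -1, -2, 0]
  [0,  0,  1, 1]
J_3(1) ⊕ J_1(1)

The characteristic polynomial is
  det(x·I − A) = x^4 - 4*x^3 + 6*x^2 - 4*x + 1 = (x - 1)^4

Eigenvalues and multiplicities (the geometric multiplicity of λ is n − rank(A − λI), which equals the number of Jordan blocks for λ):
  λ = 1: algebraic multiplicity = 4, geometric multiplicity = 2

Determining the block sizes for each eigenvalue:
  λ = 1: with am = 4 and gm = 2, the partition is not yet determined (e.g. several partitions of 4 into 2 parts exist). Let N = A − (1)·I. Computing rank(N^1) = 2, rank(N^2) = 1, rank(N^3) = 0; the number of blocks of size ≥ j is rank(N^{j−1}) − rank(N^j), giving [2, 1, 1]. So we have 1 block(s) of size 3, 1 block(s) of size 1 → block sizes [3, 1]

Assembling the blocks gives a Jordan form
J =
  [1, 1, 0, 0]
  [0, 1, 1, 0]
  [0, 0, 1, 0]
  [0, 0, 0, 1]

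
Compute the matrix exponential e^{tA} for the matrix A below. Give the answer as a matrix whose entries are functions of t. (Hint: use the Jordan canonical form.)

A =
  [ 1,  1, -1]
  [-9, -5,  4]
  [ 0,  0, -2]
e^{tA} =
  [3*t*exp(-2*t) + exp(-2*t), t*exp(-2*t), t^2*exp(-2*t)/2 - t*exp(-2*t)]
  [-9*t*exp(-2*t), -3*t*exp(-2*t) + exp(-2*t), -3*t^2*exp(-2*t)/2 + 4*t*exp(-2*t)]
  [0, 0, exp(-2*t)]

Strategy: write A = P · J · P⁻¹ where J is a Jordan canonical form, so e^{tA} = P · e^{tJ} · P⁻¹, and e^{tJ} can be computed block-by-block.

A has Jordan form
J =
  [-2,  1,  0]
  [ 0, -2,  1]
  [ 0,  0, -2]
(up to reordering of blocks).

Per-block formulas:
  For a 3×3 Jordan block J_3(-2): exp(t · J_3(-2)) = e^(-2t)·(I + t·N + (t^2/2)·N^2), where N is the 3×3 nilpotent shift.

After assembling e^{tJ} and conjugating by P, we get:

e^{tA} =
  [3*t*exp(-2*t) + exp(-2*t), t*exp(-2*t), t^2*exp(-2*t)/2 - t*exp(-2*t)]
  [-9*t*exp(-2*t), -3*t*exp(-2*t) + exp(-2*t), -3*t^2*exp(-2*t)/2 + 4*t*exp(-2*t)]
  [0, 0, exp(-2*t)]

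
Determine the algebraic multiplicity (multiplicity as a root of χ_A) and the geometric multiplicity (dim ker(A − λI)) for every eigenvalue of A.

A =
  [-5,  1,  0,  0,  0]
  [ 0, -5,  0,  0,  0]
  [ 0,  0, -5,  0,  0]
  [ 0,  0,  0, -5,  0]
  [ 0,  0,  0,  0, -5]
λ = -5: alg = 5, geom = 4

Step 1 — factor the characteristic polynomial to read off the algebraic multiplicities:
  χ_A(x) = (x + 5)^5

Step 2 — compute geometric multiplicities via the rank-nullity identity g(λ) = n − rank(A − λI):
  rank(A − (-5)·I) = 1, so dim ker(A − (-5)·I) = n − 1 = 4

Summary:
  λ = -5: algebraic multiplicity = 5, geometric multiplicity = 4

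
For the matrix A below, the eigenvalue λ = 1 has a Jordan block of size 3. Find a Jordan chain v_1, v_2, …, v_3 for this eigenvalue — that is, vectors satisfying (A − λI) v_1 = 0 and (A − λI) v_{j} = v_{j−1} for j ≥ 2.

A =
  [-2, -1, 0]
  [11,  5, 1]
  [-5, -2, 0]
A Jordan chain for λ = 1 of length 3:
v_1 = (-2, 6, -2)ᵀ
v_2 = (-3, 11, -5)ᵀ
v_3 = (1, 0, 0)ᵀ

Let N = A − (1)·I. We want v_3 with N^3 v_3 = 0 but N^2 v_3 ≠ 0; then v_{j-1} := N · v_j for j = 3, …, 2.

Pick v_3 = (1, 0, 0)ᵀ.
Then v_2 = N · v_3 = (-3, 11, -5)ᵀ.
Then v_1 = N · v_2 = (-2, 6, -2)ᵀ.

Sanity check: (A − (1)·I) v_1 = (0, 0, 0)ᵀ = 0. ✓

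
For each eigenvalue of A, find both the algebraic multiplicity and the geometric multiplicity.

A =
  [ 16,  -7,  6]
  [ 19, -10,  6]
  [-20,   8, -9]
λ = -3: alg = 2, geom = 1; λ = 3: alg = 1, geom = 1

Step 1 — factor the characteristic polynomial to read off the algebraic multiplicities:
  χ_A(x) = (x - 3)*(x + 3)^2

Step 2 — compute geometric multiplicities via the rank-nullity identity g(λ) = n − rank(A − λI):
  rank(A − (-3)·I) = 2, so dim ker(A − (-3)·I) = n − 2 = 1
  rank(A − (3)·I) = 2, so dim ker(A − (3)·I) = n − 2 = 1

Summary:
  λ = -3: algebraic multiplicity = 2, geometric multiplicity = 1
  λ = 3: algebraic multiplicity = 1, geometric multiplicity = 1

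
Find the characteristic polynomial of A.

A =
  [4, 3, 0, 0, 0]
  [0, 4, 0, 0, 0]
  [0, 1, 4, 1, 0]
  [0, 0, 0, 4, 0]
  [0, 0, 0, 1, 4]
x^5 - 20*x^4 + 160*x^3 - 640*x^2 + 1280*x - 1024

Expanding det(x·I − A) (e.g. by cofactor expansion or by noting that A is similar to its Jordan form J, which has the same characteristic polynomial as A) gives
  χ_A(x) = x^5 - 20*x^4 + 160*x^3 - 640*x^2 + 1280*x - 1024
which factors as (x - 4)^5. The eigenvalues (with algebraic multiplicities) are λ = 4 with multiplicity 5.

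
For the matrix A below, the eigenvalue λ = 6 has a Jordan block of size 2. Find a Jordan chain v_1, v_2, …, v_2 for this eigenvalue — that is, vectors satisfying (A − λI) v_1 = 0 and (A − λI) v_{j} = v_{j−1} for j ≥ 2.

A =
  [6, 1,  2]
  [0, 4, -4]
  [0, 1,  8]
A Jordan chain for λ = 6 of length 2:
v_1 = (1, -2, 1)ᵀ
v_2 = (0, 1, 0)ᵀ

Let N = A − (6)·I. We want v_2 with N^2 v_2 = 0 but N^1 v_2 ≠ 0; then v_{j-1} := N · v_j for j = 2, …, 2.

Pick v_2 = (0, 1, 0)ᵀ.
Then v_1 = N · v_2 = (1, -2, 1)ᵀ.

Sanity check: (A − (6)·I) v_1 = (0, 0, 0)ᵀ = 0. ✓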